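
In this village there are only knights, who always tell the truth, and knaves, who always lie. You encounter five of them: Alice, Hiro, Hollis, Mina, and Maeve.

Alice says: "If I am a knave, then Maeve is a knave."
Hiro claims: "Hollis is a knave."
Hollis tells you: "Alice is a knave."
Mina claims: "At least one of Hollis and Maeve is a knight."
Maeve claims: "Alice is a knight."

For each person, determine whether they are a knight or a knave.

Consider Alice. Suppose Alice is a knave.
Then no assignment of the remaining roles makes every statement match its speaker's type — contradiction.
So Alice is a knight.
With that fixed, Hollis's statement is false, so Hollis is a knave.
With that fixed, Maeve's statement is true, so Maeve is a knight.
With that fixed, Hiro's statement is true, so Hiro is a knight.
With that fixed, Mina's statement is true, so Mina is a knight.

Alice: knight, Hiro: knight, Hollis: knave, Mina: knight, Maeve: knight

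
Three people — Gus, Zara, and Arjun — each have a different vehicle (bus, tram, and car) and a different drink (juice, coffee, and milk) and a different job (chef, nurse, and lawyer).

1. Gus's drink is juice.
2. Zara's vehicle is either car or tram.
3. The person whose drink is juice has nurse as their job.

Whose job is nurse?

Gus

With clues 1–3, Arjun and Zara are impossible for the one with job nurse.
That leaves Gus.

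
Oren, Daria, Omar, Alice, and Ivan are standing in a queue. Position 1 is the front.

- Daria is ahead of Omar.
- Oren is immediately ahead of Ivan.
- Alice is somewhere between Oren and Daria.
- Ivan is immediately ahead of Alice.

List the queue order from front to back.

From clue 1: Daria is in {1,2,3,4}.
From clues 1–2: Oren is in {1,2,3,4}.
From clues 1–3: Daria is in {1,4}.
From clues 1–4: Oren → position 1, Ivan → position 2, Alice → position 3, Daria → position 4, Omar → position 5.

Oren, Ivan, Alice, Daria, Omar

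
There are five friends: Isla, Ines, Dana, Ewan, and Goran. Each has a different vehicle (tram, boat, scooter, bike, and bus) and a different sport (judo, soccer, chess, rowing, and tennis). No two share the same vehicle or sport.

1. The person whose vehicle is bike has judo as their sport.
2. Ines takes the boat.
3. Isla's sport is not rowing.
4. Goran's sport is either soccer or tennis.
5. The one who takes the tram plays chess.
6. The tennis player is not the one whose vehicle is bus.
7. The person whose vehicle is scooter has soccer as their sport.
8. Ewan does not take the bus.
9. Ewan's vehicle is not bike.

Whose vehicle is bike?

With clues 1–2, Ines is impossible for the one with vehicle bike.
With clues 1–4, Goran is impossible for the one with vehicle bike.
With clues 1–8, Dana is impossible for the one with vehicle bike.
With clues 1–9, Ewan is impossible for the one with vehicle bike.
That leaves Isla.

Isla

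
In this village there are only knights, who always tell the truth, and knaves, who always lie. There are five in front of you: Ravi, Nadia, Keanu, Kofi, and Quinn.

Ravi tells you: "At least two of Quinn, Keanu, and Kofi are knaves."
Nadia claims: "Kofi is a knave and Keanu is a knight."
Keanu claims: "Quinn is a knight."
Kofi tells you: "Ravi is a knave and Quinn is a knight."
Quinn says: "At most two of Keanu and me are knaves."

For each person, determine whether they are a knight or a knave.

Regardless of anyone's role, Quinn's statement is true, so Quinn is a knight.
With that fixed, Keanu's statement is true, so Keanu is a knight.
With that fixed, Ravi's statement is false, so Ravi is a knave.
With that fixed, Kofi's statement is true, so Kofi is a knight.
With that fixed, Nadia's statement is false, so Nadia is a knave.

Ravi: knave, Nadia: knave, Keanu: knight, Kofi: knight, Quinn: knight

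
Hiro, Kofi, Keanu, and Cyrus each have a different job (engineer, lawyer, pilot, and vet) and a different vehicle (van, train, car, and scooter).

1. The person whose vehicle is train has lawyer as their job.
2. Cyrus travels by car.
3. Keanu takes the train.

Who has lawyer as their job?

Keanu

With clues 1–2, Cyrus is impossible for the one with job lawyer.
With clues 1–3, Hiro and Kofi are impossible for the one with job lawyer.
That leaves Keanu.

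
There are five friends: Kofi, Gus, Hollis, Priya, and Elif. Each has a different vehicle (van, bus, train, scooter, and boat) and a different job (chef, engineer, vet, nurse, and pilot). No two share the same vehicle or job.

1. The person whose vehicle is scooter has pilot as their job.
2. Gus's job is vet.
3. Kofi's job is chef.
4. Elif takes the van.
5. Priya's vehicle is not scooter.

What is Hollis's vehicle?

scooter

With clues 1–4, van is impossible for Hollis's vehicle.
With clues 1–5, boat, bus, and train are impossible for Hollis's vehicle.
That leaves scooter.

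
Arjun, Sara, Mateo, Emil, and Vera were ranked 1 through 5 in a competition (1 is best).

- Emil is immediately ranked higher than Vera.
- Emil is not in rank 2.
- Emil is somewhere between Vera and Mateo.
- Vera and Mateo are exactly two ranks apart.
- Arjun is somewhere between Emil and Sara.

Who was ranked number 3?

Mateo

With clues 1–2, Vera is ruled out for rank 3.
With clues 1–4, Arjun and Sara are ruled out for rank 3.
With clues 1–5, Emil is ruled out for rank 3.
So rank 3 is Mateo.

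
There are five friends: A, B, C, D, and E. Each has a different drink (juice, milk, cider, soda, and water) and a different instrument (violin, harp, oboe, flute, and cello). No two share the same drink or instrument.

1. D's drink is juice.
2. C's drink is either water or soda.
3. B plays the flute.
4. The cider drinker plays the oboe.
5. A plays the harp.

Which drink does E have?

cider

Clue 1 rules out juice for E's drink.
With clues 1–5, milk, soda, and water are impossible for E's drink.
That leaves cider.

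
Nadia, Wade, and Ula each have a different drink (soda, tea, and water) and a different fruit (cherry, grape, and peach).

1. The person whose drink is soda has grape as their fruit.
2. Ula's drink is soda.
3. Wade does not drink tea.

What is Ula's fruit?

With clues 1–2, cherry and peach are impossible for Ula's fruit.
That leaves grape.

grape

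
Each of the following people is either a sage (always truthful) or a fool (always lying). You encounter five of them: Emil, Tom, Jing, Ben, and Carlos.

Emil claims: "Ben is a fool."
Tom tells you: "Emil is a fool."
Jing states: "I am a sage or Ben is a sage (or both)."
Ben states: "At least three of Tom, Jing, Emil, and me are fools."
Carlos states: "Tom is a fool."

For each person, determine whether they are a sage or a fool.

Consider Emil. Suppose Emil is a fool.
Then no assignment of the remaining roles makes every statement match its speaker's type — contradiction.
So Emil is a sage.
With that fixed, Tom's statement is false, so Tom is a fool.
With that fixed, Carlos's statement is true, so Carlos is a sage.
Consider Jing. Suppose Jing is a fool.
Then whichever role Ben has, Ben's statement has the wrong truth value — contradiction.
So Jing is a sage.
With that fixed, Ben's statement is false, so Ben is a fool.

Emil: sage, Tom: fool, Jing: sage, Ben: fool, Carlos: sage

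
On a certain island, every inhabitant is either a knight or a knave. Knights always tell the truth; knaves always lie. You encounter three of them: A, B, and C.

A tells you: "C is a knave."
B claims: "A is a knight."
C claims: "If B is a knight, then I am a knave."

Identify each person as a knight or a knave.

A: knave, B: knave, C: knight

Consider A. Suppose A is a knight.
Then no assignment of the remaining roles makes every statement match its speaker's type — contradiction.
So A is a knave.
With that fixed, B's statement is false, so B is a knave.
With that fixed, C's statement is true, so C is a knight.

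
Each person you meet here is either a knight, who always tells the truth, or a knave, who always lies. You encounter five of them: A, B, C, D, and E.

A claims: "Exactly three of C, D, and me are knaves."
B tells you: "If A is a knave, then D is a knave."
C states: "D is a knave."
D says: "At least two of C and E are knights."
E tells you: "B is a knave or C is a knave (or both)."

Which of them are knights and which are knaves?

A: knave, B: knight, C: knight, D: knave, E: knave

Consider A. Suppose A is a knight.
Then A's own statement would have to be true, but it can't be — contradiction.
So A is a knave.
Consider B. Suppose B is a knave.
Then no assignment of the remaining roles makes every statement match its speaker's type — contradiction.
So B is a knight.
Consider C. Suppose C is a knave.
Then no assignment of the remaining roles makes every statement match its speaker's type — contradiction.
So C is a knight.
With that fixed, E's statement is false, so E is a knave.
With that fixed, D's statement is false, so D is a knave.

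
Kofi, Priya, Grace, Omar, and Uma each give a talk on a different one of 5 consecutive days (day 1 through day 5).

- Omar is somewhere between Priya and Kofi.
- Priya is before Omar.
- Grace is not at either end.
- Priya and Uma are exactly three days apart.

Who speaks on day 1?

With clue 1, Omar is ruled out for day 1.
With clues 1–2, Kofi is ruled out for day 1.
With clues 1–3, Grace is ruled out for day 1.
With clues 1–4, Uma is ruled out for day 1.
So day 1 is Priya.

Priya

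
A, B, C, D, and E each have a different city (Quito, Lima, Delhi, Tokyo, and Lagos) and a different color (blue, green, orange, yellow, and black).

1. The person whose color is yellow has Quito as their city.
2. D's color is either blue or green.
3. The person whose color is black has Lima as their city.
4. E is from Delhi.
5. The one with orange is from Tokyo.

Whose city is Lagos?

With clues 1–4, E is impossible for the one with city Lagos.
With clues 1–5, A, B, and C are impossible for the one with city Lagos.
That leaves D.

D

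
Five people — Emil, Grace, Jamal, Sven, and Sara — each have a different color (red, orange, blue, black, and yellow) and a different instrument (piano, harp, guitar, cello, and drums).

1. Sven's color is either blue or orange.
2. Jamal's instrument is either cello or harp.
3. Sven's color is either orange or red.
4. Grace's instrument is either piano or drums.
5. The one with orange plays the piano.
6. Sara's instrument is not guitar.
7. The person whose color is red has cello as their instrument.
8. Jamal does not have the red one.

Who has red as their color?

Clue 1 rules out Sven for the one with color red.
With clues 1–7, Emil and Grace are impossible for the one with color red.
With clues 1–8, Jamal is impossible for the one with color red.
That leaves Sara.

Sara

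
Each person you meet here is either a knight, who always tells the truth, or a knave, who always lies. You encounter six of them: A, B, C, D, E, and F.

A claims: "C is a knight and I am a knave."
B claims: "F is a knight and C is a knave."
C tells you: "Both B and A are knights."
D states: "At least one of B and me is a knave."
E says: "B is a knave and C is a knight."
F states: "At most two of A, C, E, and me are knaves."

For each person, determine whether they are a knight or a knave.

A: knave, B: knave, C: knave, D: knight, E: knave, F: knave

Consider A. Suppose A is a knight.
Then A's own statement would have to be true, but it can't be — contradiction.
So A is a knave.
With that fixed, C's statement is false, so C is a knave.
With that fixed, E's statement is false, so E is a knave.
With that fixed, F's statement is false, so F is a knave.
With that fixed, B's statement is false, so B is a knave.
With that fixed, D's statement is true, so D is a knight.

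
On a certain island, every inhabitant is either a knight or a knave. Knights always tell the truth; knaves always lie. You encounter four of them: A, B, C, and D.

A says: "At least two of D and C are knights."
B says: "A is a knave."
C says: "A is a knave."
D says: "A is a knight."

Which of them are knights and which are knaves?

Consider A. Suppose A is a knight.
Then no assignment of the remaining roles makes every statement match its speaker's type — contradiction.
So A is a knave.
With that fixed, B's statement is true, so B is a knight.
With that fixed, C's statement is true, so C is a knight.
With that fixed, D's statement is false, so D is a knave.

A: knave, B: knight, C: knight, D: knave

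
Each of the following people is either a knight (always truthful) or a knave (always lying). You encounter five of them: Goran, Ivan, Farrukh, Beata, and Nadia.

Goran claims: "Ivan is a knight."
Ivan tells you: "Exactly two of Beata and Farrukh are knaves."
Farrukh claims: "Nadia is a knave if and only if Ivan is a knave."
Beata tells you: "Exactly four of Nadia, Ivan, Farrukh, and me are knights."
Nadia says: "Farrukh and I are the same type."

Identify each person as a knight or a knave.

Goran: knave, Ivan: knave, Farrukh: knight, Beata: knave, Nadia: knave

Consider Goran. Suppose Goran is a knight.
Then no assignment of the remaining roles makes every statement match its speaker's type — contradiction.
So Goran is a knave.
Consider Ivan. Suppose Ivan is a knight.
Then Goran's statement comes out true, contradicting Goran being a knave.
So Ivan is a knave.
With that fixed, Beata's statement is false, so Beata is a knave.
Consider Farrukh. Suppose Farrukh is a knave.
Then Ivan's statement comes out true, contradicting Ivan being a knave.
So Farrukh is a knight.
Consider Nadia. Suppose Nadia is a knight.
Then Farrukh's statement comes out false, contradicting Farrukh being a knight.
So Nadia is a knave.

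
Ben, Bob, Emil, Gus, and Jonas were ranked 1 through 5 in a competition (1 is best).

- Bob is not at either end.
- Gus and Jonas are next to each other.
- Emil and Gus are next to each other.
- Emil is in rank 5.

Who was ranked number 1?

Ben

With clue 1, Bob is ruled out for rank 1.
With clues 1–3, Gus is ruled out for rank 1.
With clues 1–4, Emil and Jonas are ruled out for rank 1.
So rank 1 is Ben.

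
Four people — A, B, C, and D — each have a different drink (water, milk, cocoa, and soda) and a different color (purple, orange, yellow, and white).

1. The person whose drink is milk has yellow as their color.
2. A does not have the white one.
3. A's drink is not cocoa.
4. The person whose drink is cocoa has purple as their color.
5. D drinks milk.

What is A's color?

orange

With clues 1–2, white is impossible for A's color.
With clues 1–4, purple is impossible for A's color.
With clues 1–5, yellow is impossible for A's color.
That leaves orange.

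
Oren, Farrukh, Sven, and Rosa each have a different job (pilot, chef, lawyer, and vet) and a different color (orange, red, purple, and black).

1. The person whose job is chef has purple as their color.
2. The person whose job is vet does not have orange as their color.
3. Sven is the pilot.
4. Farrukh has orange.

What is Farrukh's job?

lawyer

With clues 1–3, pilot is impossible for Farrukh's job.
With clues 1–4, chef and vet are impossible for Farrukh's job.
That leaves lawyer.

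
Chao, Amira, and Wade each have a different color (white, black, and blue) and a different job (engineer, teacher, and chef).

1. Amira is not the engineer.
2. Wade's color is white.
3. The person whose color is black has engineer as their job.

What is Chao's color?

black

With clues 1–2, white is impossible for Chao's color.
With clues 1–3, blue is impossible for Chao's color.
That leaves black.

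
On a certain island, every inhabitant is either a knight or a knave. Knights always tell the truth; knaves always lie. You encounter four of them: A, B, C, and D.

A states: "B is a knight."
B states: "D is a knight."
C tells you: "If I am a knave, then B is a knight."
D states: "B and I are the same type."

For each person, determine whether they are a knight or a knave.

A: knight, B: knight, C: knight, D: knight

Consider A. Suppose A is a knave.
Then no assignment of the remaining roles makes every statement match its speaker's type — contradiction.
So A is a knight.
Consider B. Suppose B is a knave.
Then A's statement comes out false, contradicting A being a knight.
So B is a knight.
With that fixed, C's statement is true, so C is a knight.
Consider D. Suppose D is a knave.
Then B's statement comes out false, contradicting B being a knight.
So D is a knight.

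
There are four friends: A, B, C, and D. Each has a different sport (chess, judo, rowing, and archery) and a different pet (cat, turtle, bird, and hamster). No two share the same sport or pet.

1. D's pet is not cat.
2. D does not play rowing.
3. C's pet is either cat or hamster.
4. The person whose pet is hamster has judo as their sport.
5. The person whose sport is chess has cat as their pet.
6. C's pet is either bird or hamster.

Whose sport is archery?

With clues 1–5, C is impossible for the one with sport archery.
With clues 1–6, A and B are impossible for the one with sport archery.
That leaves D.

D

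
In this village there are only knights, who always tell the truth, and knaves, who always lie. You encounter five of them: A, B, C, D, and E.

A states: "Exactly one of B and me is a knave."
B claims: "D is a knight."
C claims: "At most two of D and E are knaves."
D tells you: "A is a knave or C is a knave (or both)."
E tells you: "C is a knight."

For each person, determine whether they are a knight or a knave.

A: knight, B: knave, C: knight, D: knave, E: knight

Regardless of anyone's role, C's statement is true, so C is a knight.
With that fixed, E's statement is true, so E is a knight.
Consider A. Suppose A is a knave.
Then no assignment of the remaining roles makes every statement match its speaker's type — contradiction.
So A is a knight.
With that fixed, D's statement is false, so D is a knave.
With that fixed, B's statement is false, so B is a knave.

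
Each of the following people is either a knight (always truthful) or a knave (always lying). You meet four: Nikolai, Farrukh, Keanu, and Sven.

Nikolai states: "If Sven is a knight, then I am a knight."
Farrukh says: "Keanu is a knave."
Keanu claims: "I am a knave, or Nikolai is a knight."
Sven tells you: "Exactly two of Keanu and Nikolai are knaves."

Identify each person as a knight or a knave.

Consider Nikolai. Suppose Nikolai is a knave.
Then whichever role Keanu has, Keanu's statement has the wrong truth value — contradiction.
So Nikolai is a knight.
With that fixed, Keanu's statement is true, so Keanu is a knight.
With that fixed, Sven's statement is false, so Sven is a knave.
With that fixed, Farrukh's statement is false, so Farrukh is a knave.

Nikolai: knight, Farrukh: knave, Keanu: knight, Sven: knave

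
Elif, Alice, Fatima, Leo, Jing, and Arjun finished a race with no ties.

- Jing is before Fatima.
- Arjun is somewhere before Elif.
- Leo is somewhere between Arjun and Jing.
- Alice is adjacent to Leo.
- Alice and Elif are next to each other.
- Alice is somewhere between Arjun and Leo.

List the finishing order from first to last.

From clue 1: Fatima is in {2,3,4,5,6}.
From clues 1–2: Elif is in {2,3,4,5,6}.
From clues 1–3: Leo is in {2,3,4}.
From clues 1–4: Alice is in {2,3,4}.
From clues 1–5: Arjun → place 1, Alice → place 3, Jing → place 5, Fatima → place 6.
From clues 1–6: Elif → place 2, Leo → place 4.

Arjun, Elif, Alice, Leo, Jing, Fatima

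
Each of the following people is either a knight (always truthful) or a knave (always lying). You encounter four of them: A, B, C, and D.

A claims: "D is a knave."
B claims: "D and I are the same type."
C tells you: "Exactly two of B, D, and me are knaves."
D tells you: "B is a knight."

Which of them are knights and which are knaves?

A: knave, B: knight, C: knave, D: knight

Consider A. Suppose A is a knight.
Then no assignment of the remaining roles makes every statement match its speaker's type — contradiction.
So A is a knave.
Consider B. Suppose B is a knave.
Then no assignment of the remaining roles makes every statement match its speaker's type — contradiction.
So B is a knight.
With that fixed, D's statement is true, so D is a knight.
With that fixed, C's statement is false, so C is a knave.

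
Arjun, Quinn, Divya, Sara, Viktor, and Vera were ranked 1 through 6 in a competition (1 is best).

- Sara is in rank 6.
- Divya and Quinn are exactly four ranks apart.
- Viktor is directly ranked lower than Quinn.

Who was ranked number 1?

Quinn

With clue 1, Sara is ruled out for rank 1.
With clues 1–2, Arjun, Vera, and Viktor are ruled out for rank 1.
With clues 1–3, Divya is ruled out for rank 1.
So rank 1 is Quinn.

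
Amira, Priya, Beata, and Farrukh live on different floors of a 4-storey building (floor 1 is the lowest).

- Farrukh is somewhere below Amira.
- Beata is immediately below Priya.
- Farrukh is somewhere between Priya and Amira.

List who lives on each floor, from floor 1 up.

From clue 1: Amira is in {2,3,4}.
From clues 1–2: Amira is in {2,4}.
From clues 1–3: Beata → floor 1, Priya → floor 2, Farrukh → floor 3, Amira → floor 4.

Beata, Priya, Farrukh, Amira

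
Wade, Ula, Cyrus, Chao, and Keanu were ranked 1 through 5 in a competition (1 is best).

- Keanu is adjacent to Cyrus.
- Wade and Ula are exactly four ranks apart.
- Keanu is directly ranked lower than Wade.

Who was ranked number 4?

With clues 1–2, Ula and Wade are ruled out for rank 4.
With clues 1–3, Cyrus and Keanu are ruled out for rank 4.
So rank 4 is Chao.

Chao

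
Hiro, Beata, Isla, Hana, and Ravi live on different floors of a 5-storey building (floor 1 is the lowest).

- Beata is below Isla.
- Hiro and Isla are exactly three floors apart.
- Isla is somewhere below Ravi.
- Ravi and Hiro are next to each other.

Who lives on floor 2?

Isla

With clues 1–3, Hiro and Ravi are ruled out for floor 2.
With clues 1–4, Beata and Hana are ruled out for floor 2.
So floor 2 is Isla.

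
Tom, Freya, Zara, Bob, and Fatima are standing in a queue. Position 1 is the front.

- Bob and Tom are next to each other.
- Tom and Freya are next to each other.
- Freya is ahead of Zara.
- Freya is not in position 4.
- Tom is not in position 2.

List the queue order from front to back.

Fatima, Freya, Tom, Bob, Zara

From clues 1–2: Tom is in {2,3,4}.
From clues 1–3: Tom is in {2,3}.
From clues 1–5: Fatima → position 1, Freya → position 2, Tom → position 3, Bob → position 4, Zara → position 5.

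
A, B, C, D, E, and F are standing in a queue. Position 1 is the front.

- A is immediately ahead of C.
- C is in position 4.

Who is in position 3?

With clues 1–2, B, C, D, E, and F are ruled out for position 3.
So position 3 is A.

A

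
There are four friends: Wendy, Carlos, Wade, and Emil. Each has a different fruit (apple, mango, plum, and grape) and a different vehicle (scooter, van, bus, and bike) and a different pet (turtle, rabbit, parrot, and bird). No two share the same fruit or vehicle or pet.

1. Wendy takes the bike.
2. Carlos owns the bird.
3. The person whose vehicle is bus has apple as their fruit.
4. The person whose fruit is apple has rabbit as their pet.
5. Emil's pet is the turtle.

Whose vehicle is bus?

Clue 1 rules out Wendy for the one with vehicle bus.
With clues 1–4, Carlos is impossible for the one with vehicle bus.
With clues 1–5, Emil is impossible for the one with vehicle bus.
That leaves Wade.

Wade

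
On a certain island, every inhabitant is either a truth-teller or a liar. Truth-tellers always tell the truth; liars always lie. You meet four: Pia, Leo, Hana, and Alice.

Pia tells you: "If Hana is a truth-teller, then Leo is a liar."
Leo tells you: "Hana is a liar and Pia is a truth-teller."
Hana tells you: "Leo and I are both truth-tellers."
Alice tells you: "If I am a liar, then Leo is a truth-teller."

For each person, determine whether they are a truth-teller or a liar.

Pia: truth-teller, Leo: truth-teller, Hana: liar, Alice: truth-teller

Consider Pia. Suppose Pia is a liar.
Then no assignment of the remaining roles makes every statement match its speaker's type — contradiction.
So Pia is a truth-teller.
Consider Leo. Suppose Leo is a liar.
Then no assignment of the remaining roles makes every statement match its speaker's type — contradiction.
So Leo is a truth-teller.
With that fixed, Alice's statement is true, so Alice is a truth-teller.
Consider Hana. Suppose Hana is a truth-teller.
Then Pia's statement comes out false, contradicting Pia being a truth-teller.
So Hana is a liar.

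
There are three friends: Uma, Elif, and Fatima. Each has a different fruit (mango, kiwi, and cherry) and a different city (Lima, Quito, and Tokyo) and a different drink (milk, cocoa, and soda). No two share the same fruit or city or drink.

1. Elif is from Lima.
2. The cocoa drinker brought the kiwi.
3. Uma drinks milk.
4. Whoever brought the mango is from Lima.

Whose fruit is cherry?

With clues 1–4, Elif and Fatima are impossible for the one with fruit cherry.
That leaves Uma.

Uma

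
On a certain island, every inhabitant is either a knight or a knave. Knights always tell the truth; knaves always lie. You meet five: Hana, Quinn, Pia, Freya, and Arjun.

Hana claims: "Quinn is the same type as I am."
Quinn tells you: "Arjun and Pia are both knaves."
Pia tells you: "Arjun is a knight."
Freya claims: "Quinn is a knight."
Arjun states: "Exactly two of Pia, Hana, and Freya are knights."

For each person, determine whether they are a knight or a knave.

Hana: knave, Quinn: knight, Pia: knave, Freya: knight, Arjun: knave

Consider Hana. Suppose Hana is a knight.
Then no assignment of the remaining roles makes every statement match its speaker's type — contradiction.
So Hana is a knave.
Consider Quinn. Suppose Quinn is a knave.
Then Hana's statement comes out true, contradicting Hana being a knave.
So Quinn is a knight.
With that fixed, Freya's statement is true, so Freya is a knight.
Consider Pia. Suppose Pia is a knight.
Then Quinn's statement comes out false, contradicting Quinn being a knight.
So Pia is a knave.
With that fixed, Arjun's statement is false, so Arjun is a knave.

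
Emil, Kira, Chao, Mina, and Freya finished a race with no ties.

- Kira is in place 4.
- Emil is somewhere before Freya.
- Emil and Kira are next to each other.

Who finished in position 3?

With clue 1, Kira is ruled out for place 3.
With clues 1–3, Chao, Freya, and Mina are ruled out for place 3.
So place 3 is Emil.

Emil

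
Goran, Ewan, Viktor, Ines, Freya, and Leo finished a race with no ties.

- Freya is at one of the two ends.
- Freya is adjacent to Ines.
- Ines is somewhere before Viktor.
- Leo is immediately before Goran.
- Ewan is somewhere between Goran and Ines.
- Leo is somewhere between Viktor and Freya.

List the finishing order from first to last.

From clue 1: Freya is in {1,6}.
From clues 1–2: Ines is in {2,5}.
From clues 1–3: Freya → place 1, Ines → place 2.
From clues 1–4: Goran is in {4,5,6}.
From clues 1–5: Goran is in {5,6}.
From clues 1–6: Ewan → place 3, Leo → place 4, Goran → place 5, Viktor → place 6.

Freya, Ines, Ewan, Leo, Goran, Viktor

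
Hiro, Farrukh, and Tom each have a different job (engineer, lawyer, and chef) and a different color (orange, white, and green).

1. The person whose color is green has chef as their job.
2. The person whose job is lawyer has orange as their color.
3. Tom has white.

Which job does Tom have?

With clues 1–3, chef and lawyer are impossible for Tom's job.
That leaves engineer.

engineer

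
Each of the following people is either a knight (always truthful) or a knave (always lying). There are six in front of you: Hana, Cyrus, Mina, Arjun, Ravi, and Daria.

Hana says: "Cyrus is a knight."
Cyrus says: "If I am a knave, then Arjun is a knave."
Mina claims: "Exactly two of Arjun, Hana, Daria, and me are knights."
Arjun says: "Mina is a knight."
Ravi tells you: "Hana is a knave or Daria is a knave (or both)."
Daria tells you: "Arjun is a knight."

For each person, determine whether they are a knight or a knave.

Consider Hana. Suppose Hana is a knave.
Then no assignment of the remaining roles makes every statement match its speaker's type — contradiction.
So Hana is a knight.
Consider Cyrus. Suppose Cyrus is a knave.
Then Hana's statement comes out false, contradicting Hana being a knight.
So Cyrus is a knight.
Consider Mina. Suppose Mina is a knight.
Then no assignment of the remaining roles makes every statement match its speaker's type — contradiction.
So Mina is a knave.
With that fixed, Arjun's statement is false, so Arjun is a knave.
With that fixed, Daria's statement is false, so Daria is a knave.
With that fixed, Ravi's statement is true, so Ravi is a knight.

Hana: knight, Cyrus: knight, Mina: knave, Arjun: knave, Ravi: knight, Daria: knave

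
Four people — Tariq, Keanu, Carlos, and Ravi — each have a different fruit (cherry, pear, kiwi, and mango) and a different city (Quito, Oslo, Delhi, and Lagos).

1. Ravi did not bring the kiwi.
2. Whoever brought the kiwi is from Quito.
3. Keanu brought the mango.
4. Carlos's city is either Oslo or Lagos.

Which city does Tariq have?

With clues 1–4, Delhi, Lagos, and Oslo are impossible for Tariq's city.
That leaves Quito.

Quito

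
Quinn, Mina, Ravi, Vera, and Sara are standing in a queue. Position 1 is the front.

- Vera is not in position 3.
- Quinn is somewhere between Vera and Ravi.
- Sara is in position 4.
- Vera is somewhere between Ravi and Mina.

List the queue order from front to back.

Mina, Vera, Quinn, Sara, Ravi

From clue 1: Vera is in {1,2,4,5}.
From clues 1–2: Quinn is in {2,3,4}.
From clues 1–3: Sara → position 4.
From clues 1–4: Mina → position 1, Vera → position 2, Quinn → position 3, Ravi → position 5.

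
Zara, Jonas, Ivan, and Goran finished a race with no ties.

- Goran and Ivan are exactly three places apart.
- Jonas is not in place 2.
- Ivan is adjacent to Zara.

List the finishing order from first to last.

Ivan, Zara, Jonas, Goran

From clue 1: Zara is in {2,3}.
From clues 1–2: Zara → place 2, Jonas → place 3.
From clues 1–3: Ivan → place 1, Goran → place 4.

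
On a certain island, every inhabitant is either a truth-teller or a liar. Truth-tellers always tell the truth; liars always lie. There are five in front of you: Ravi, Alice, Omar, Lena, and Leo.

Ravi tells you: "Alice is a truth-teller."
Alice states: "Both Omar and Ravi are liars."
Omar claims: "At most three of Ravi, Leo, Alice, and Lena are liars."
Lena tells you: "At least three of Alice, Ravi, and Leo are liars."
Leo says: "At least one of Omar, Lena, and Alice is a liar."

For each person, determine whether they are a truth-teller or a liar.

Ravi: liar, Alice: liar, Omar: truth-teller, Lena: liar, Leo: truth-teller

Consider Ravi. Suppose Ravi is a truth-teller.
Then no assignment of the remaining roles makes every statement match its speaker's type — contradiction.
So Ravi is a liar.
Consider Alice. Suppose Alice is a truth-teller.
Then Ravi's statement comes out true, contradicting Ravi being a liar.
So Alice is a liar.
With that fixed, Leo's statement is true, so Leo is a truth-teller.
With that fixed, Omar's statement is true, so Omar is a truth-teller.
With that fixed, Lena's statement is false, so Lena is a liar.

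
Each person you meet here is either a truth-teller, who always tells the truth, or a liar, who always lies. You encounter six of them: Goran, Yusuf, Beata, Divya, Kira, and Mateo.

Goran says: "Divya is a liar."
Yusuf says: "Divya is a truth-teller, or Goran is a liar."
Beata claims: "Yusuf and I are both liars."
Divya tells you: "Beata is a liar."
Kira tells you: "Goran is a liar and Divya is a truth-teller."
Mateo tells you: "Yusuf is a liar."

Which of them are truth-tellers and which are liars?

Goran: liar, Yusuf: truth-teller, Beata: liar, Divya: truth-teller, Kira: truth-teller, Mateo: liar

Consider Goran. Suppose Goran is a truth-teller.
Then no assignment of the remaining roles makes every statement match its speaker's type — contradiction.
So Goran is a liar.
With that fixed, Yusuf's statement is true, so Yusuf is a truth-teller.
With that fixed, Beata's statement is false, so Beata is a liar.
With that fixed, Divya's statement is true, so Divya is a truth-teller.
With that fixed, Kira's statement is true, so Kira is a truth-teller.
With that fixed, Mateo's statement is false, so Mateo is a liar.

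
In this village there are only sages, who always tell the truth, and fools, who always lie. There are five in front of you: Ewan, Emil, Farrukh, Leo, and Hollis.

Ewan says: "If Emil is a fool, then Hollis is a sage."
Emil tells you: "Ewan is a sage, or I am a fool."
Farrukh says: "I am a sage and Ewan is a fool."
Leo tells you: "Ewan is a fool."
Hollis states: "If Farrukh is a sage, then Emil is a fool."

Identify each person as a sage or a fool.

Ewan: sage, Emil: sage, Farrukh: fool, Leo: fool, Hollis: sage

Consider Ewan. Suppose Ewan is a fool.
Then whichever role Emil has, Emil's statement has the wrong truth value — contradiction.
So Ewan is a sage.
With that fixed, Emil's statement is true, so Emil is a sage.
With that fixed, Farrukh's statement is false, so Farrukh is a fool.
With that fixed, Leo's statement is false, so Leo is a fool.
With that fixed, Hollis's statement is true, so Hollis is a sage.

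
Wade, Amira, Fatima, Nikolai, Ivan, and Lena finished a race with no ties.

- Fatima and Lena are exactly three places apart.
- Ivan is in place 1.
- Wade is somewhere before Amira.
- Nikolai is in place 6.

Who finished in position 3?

Wade

With clues 1–2, Ivan is ruled out for place 3.
With clues 1–3, Amira is ruled out for place 3.
With clues 1–4, Fatima, Lena, and Nikolai are ruled out for place 3.
So place 3 is Wade.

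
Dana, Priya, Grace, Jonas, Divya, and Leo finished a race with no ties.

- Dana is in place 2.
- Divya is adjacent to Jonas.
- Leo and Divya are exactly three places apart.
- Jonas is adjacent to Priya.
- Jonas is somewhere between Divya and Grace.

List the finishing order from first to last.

From clue 1: Dana → place 2.
From clues 1–2: Jonas is in {3,4,5,6}.
From clues 1–3: Jonas is in {3,4,5}.
From clues 1–4: Grace is in {1,3}.
From clues 1–5: Grace → place 1, Leo → place 3, Priya → place 4, Jonas → place 5, Divya → place 6.

Grace, Dana, Leo, Priya, Jonas, Divya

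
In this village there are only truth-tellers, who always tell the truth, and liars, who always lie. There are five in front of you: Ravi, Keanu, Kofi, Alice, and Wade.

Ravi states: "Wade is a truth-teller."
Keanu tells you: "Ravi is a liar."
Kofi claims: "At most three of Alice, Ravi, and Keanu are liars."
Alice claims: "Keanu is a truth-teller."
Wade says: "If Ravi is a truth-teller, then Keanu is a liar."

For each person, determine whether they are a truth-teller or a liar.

Ravi: truth-teller, Keanu: liar, Kofi: truth-teller, Alice: liar, Wade: truth-teller

Regardless of anyone's role, Kofi's statement is true, so Kofi is a truth-teller.
Consider Ravi. Suppose Ravi is a liar.
Then no assignment of the remaining roles makes every statement match its speaker's type — contradiction.
So Ravi is a truth-teller.
With that fixed, Keanu's statement is false, so Keanu is a liar.
With that fixed, Alice's statement is false, so Alice is a liar.
With that fixed, Wade's statement is true, so Wade is a truth-teller.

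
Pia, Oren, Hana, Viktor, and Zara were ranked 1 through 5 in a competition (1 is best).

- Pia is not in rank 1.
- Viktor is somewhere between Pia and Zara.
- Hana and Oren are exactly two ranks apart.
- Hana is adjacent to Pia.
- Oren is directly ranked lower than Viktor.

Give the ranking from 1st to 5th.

Zara, Viktor, Oren, Pia, Hana

From clue 1: Pia is in {2,3,4,5}.
From clues 1–2: Viktor is in {2,3,4}.
From clues 1–3: Pia is in {2,4,5}.
From clues 1–4: Zara is in {1,5}.
From clues 1–5: Zara → rank 1, Viktor → rank 2, Oren → rank 3, Pia → rank 4, Hana → rank 5.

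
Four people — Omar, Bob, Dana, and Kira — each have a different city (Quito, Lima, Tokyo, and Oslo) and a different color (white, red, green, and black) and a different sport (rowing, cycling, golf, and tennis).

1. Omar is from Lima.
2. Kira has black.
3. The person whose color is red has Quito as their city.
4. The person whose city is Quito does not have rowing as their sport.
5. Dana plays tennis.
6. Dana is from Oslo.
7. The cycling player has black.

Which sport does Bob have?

golf

With clues 1–5, tennis is impossible for Bob's sport.
With clues 1–6, rowing is impossible for Bob's sport.
With clues 1–7, cycling is impossible for Bob's sport.
That leaves golf.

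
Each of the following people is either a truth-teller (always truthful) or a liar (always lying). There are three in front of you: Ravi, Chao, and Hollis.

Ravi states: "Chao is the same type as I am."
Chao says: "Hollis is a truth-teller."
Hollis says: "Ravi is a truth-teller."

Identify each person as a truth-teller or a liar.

Ravi: truth-teller, Chao: truth-teller, Hollis: truth-teller

Consider Ravi. Suppose Ravi is a liar.
Then no assignment of the remaining roles makes every statement match its speaker's type — contradiction.
So Ravi is a truth-teller.
With that fixed, Hollis's statement is true, so Hollis is a truth-teller.
With that fixed, Chao's statement is true, so Chao is a truth-teller.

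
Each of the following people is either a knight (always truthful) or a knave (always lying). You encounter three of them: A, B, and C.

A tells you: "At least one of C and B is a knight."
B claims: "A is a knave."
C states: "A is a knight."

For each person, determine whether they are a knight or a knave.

Consider A. Suppose A is a knave.
Then no assignment of the remaining roles makes every statement match its speaker's type — contradiction.
So A is a knight.
With that fixed, B's statement is false, so B is a knave.
With that fixed, C's statement is true, so C is a knight.

A: knight, B: knave, C: knight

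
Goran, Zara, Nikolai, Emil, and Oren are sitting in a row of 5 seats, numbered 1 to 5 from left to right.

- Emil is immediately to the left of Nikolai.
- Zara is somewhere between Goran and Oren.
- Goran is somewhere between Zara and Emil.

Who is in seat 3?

With clues 1–2, Zara is ruled out for seat 3.
With clues 1–3, Emil, Nikolai, and Oren are ruled out for seat 3.
So seat 3 is Goran.

Goran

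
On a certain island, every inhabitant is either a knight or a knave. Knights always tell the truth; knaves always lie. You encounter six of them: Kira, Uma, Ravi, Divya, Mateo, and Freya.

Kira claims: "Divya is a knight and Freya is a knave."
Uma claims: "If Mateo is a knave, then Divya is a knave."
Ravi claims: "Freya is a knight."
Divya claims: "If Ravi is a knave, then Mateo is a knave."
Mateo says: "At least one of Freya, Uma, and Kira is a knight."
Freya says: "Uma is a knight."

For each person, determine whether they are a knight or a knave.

Consider Kira. Suppose Kira is a knight.
Then no assignment of the remaining roles makes every statement match its speaker's type — contradiction.
So Kira is a knave.
Consider Uma. Suppose Uma is a knave.
Then no assignment of the remaining roles makes every statement match its speaker's type — contradiction.
So Uma is a knight.
With that fixed, Mateo's statement is true, so Mateo is a knight.
With that fixed, Freya's statement is true, so Freya is a knight.
With that fixed, Ravi's statement is true, so Ravi is a knight.
With that fixed, Divya's statement is true, so Divya is a knight.

Kira: knave, Uma: knight, Ravi: knight, Divya: knight, Mateo: knight, Freya: knight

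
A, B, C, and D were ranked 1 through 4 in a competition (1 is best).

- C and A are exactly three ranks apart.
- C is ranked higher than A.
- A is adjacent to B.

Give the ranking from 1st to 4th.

C, D, B, A

From clue 1: A is in {1,4}.
From clues 1–2: C → rank 1, A → rank 4.
From clues 1–3: D → rank 2, B → rank 3.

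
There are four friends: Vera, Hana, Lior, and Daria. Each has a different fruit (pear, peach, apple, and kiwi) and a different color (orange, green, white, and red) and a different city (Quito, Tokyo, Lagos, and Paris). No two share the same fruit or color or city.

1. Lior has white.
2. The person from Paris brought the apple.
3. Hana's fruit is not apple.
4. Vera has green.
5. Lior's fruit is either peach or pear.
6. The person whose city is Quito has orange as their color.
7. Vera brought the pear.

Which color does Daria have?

red

Clue 1 rules out white for Daria's color.
With clues 1–4, green is impossible for Daria's color.
With clues 1–7, orange is impossible for Daria's color.
That leaves red.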